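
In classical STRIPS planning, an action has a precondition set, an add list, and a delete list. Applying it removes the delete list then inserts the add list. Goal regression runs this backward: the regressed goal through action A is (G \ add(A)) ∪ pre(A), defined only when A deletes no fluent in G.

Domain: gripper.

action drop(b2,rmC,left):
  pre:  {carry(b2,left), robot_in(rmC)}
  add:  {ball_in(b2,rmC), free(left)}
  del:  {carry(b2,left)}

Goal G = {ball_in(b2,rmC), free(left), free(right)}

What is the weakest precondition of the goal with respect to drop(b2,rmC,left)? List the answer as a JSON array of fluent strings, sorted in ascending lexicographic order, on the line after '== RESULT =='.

Regress:
  G ∩ del = {}  (empty — regression defined)
  G \ add = {ball_in(b2,rmC), free(left), free(right)} \ {ball_in(b2,rmC), free(left)} = {free(right)}
  ∪ pre   = {free(right)} ∪ {carry(b2,left), robot_in(rmC)}
          = {carry(b2,left), free(right), robot_in(rmC)}

== RESULT ==
["carry(b2,left)", "free(right)", "robot_in(rmC)"]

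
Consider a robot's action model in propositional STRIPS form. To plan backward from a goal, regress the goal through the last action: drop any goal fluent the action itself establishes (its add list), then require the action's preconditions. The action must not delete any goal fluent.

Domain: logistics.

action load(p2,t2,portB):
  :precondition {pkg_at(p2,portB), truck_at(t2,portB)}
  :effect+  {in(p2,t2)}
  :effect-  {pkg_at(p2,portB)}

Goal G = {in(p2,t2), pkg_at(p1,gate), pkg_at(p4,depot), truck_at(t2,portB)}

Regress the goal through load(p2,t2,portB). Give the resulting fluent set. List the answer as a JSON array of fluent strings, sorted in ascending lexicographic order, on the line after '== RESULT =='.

Regress:
  G ∩ del = {}  (empty — regression defined)
  G \ add = {in(p2,t2), pkg_at(p1,gate), pkg_at(p4,depot), truck_at(t2,portB)} \ {in(p2,t2)} = {pkg_at(p1,gate), pkg_at(p4,depot), truck_at(t2,portB)}
  ∪ pre   = {pkg_at(p1,gate), pkg_at(p4,depot), truck_at(t2,portB)} ∪ {pkg_at(p2,portB), truck_at(t2,portB)}
          = {pkg_at(p1,gate), pkg_at(p2,portB), pkg_at(p4,depot), truck_at(t2,portB)}

== RESULT ==
["pkg_at(p1,gate)", "pkg_at(p2,portB)", "pkg_at(p4,depot)", "truck_at(t2,portB)"]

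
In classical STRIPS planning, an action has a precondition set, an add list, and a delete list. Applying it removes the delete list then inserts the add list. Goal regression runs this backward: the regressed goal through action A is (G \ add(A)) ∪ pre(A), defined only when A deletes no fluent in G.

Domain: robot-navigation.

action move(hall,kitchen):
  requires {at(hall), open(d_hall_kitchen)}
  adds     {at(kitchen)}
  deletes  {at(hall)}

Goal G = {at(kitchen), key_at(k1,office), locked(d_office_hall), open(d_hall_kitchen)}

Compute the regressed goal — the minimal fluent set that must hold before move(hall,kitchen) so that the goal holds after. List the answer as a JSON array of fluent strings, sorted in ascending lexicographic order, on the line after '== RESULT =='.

Regress:
  G ∩ del = {}  (empty — regression defined)
  G \ add = {at(kitchen), key_at(k1,office), locked(d_office_hall), open(d_hall_kitchen)} \ {at(kitchen)} = {key_at(k1,office), locked(d_office_hall), open(d_hall_kitchen)}
  ∪ pre   = {key_at(k1,office), locked(d_office_hall), open(d_hall_kitchen)} ∪ {at(hall), open(d_hall_kitchen)}
          = {at(hall), key_at(k1,office), locked(d_office_hall), open(d_hall_kitchen)}

== RESULT ==
["at(hall)", "key_at(k1,office)", "locked(d_office_hall)", "open(d_hall_kitchen)"]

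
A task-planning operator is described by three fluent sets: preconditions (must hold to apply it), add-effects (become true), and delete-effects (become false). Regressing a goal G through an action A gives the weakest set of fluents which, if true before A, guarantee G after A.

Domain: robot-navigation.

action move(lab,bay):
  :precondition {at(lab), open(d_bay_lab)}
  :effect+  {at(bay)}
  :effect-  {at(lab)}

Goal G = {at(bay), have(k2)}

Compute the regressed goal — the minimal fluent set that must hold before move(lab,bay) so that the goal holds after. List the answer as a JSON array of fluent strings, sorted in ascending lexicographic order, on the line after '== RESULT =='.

Regress:
  G ∩ del = {}  (empty — regression defined)
  G \ add = {at(bay), have(k2)} \ {at(bay)} = {have(k2)}
  ∪ pre   = {have(k2)} ∪ {at(lab), open(d_bay_lab)}
          = {at(lab), have(k2), open(d_bay_lab)}

== RESULT ==
["at(lab)", "have(k2)", "open(d_bay_lab)"]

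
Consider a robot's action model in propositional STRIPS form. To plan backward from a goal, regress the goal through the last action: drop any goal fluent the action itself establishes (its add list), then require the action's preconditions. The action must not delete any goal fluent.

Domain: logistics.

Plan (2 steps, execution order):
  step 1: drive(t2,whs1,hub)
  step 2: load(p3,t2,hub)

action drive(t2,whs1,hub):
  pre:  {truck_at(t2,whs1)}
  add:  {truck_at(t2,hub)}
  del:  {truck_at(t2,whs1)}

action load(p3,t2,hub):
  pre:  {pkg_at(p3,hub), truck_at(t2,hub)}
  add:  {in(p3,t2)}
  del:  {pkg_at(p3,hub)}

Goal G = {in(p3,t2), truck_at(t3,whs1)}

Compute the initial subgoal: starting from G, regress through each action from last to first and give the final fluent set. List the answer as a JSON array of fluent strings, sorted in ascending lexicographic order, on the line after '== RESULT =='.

Work backward from the goal:
  through step 2 (load(p3,t2,hub)): drop {in(p3,t2)}, keep {truck_at(t3,whs1)}, require {pkg_at(p3,hub), truck_at(t2,hub)}
    → {pkg_at(p3,hub), truck_at(t2,hub), truck_at(t3,whs1)}
  through step 1 (drive(t2,whs1,hub)): drop {truck_at(t2,hub)}, keep {pkg_at(p3,hub), truck_at(t3,whs1)}, require {truck_at(t2,whs1)}
    → {pkg_at(p3,hub), truck_at(t2,whs1), truck_at(t3,whs1)}

== RESULT ==
["pkg_at(p3,hub)", "truck_at(t2,whs1)", "truck_at(t3,whs1)"]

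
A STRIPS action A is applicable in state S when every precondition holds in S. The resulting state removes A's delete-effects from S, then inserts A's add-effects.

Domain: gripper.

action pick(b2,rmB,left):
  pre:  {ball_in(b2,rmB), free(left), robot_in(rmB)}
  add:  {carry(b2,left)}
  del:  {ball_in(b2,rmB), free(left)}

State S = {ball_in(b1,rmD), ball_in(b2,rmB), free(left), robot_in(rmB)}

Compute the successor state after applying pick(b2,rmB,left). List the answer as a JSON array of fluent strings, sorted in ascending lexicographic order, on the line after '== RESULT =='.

Progress:
  pre ⊆ S: {ball_in(b2,rmB), free(left), robot_in(rmB)} ⊆ S  — applicable
  S \ del = {ball_in(b1,rmD), robot_in(rmB)}
  ∪ add   = {ball_in(b1,rmD), carry(b2,left), robot_in(rmB)}

== RESULT ==
["ball_in(b1,rmD)", "carry(b2,left)", "robot_in(rmB)"]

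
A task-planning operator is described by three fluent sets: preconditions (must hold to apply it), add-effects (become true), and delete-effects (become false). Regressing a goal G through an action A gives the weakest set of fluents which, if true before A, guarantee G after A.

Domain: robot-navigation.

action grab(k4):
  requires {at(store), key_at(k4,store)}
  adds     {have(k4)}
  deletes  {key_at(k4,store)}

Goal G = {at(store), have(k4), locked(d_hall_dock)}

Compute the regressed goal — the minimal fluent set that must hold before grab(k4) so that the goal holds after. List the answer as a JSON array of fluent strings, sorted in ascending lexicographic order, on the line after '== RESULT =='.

Compute (G \ add) ∪ pre:
  G ∩ del = {}  (empty — regression defined)
  G \ add = {at(store), have(k4), locked(d_hall_dock)} \ {have(k4)} = {at(store), locked(d_hall_dock)}
  ∪ pre   = {at(store), locked(d_hall_dock)} ∪ {at(store), key_at(k4,store)}
          = {at(store), key_at(k4,store), locked(d_hall_dock)}

== RESULT ==
["at(store)", "key_at(k4,store)", "locked(d_hall_dock)"]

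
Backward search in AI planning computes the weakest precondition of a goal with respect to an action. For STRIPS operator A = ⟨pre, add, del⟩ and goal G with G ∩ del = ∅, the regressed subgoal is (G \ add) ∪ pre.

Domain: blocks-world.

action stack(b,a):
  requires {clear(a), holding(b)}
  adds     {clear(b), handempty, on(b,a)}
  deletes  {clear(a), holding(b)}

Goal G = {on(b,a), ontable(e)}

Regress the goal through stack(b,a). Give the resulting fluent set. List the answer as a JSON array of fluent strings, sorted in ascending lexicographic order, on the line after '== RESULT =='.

Compute (G \ add) ∪ pre:
  G ∩ del = {}  (empty — regression defined)
  G \ add = {on(b,a), ontable(e)} \ {clear(b), handempty, on(b,a)} = {ontable(e)}
  ∪ pre   = {ontable(e)} ∪ {clear(a), holding(b)}
          = {clear(a), holding(b), ontable(e)}

== RESULT ==
["clear(a)", "holding(b)", "ontable(e)"]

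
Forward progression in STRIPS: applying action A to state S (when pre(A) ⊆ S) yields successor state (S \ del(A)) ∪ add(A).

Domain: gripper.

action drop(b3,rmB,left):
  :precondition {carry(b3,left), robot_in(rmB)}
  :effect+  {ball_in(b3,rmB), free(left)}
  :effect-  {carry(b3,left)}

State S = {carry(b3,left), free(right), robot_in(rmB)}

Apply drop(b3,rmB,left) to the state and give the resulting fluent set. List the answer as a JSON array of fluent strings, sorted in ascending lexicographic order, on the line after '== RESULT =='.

Compute (S \ del) ∪ add:
  pre ⊆ S: {carry(b3,left), robot_in(rmB)} ⊆ S  — applicable
  S \ del = {free(right), robot_in(rmB)}
  ∪ add   = {ball_in(b3,rmB), free(left), free(right), robot_in(rmB)}

== RESULT ==
["ball_in(b3,rmB)", "free(left)", "free(right)", "robot_in(rmB)"]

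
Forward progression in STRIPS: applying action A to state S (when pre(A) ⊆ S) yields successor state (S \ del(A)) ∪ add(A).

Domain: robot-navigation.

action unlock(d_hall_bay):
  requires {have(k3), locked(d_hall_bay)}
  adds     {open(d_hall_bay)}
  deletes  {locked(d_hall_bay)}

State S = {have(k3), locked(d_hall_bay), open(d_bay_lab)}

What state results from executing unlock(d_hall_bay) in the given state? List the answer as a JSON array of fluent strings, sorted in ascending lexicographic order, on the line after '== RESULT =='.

Progress:
  pre ⊆ S: {have(k3), locked(d_hall_bay)} ⊆ S  — applicable
  S \ del = {have(k3), open(d_bay_lab)}
  ∪ add   = {have(k3), open(d_bay_lab), open(d_hall_bay)}

== RESULT ==
["have(k3)", "open(d_bay_lab)", "open(d_hall_bay)"]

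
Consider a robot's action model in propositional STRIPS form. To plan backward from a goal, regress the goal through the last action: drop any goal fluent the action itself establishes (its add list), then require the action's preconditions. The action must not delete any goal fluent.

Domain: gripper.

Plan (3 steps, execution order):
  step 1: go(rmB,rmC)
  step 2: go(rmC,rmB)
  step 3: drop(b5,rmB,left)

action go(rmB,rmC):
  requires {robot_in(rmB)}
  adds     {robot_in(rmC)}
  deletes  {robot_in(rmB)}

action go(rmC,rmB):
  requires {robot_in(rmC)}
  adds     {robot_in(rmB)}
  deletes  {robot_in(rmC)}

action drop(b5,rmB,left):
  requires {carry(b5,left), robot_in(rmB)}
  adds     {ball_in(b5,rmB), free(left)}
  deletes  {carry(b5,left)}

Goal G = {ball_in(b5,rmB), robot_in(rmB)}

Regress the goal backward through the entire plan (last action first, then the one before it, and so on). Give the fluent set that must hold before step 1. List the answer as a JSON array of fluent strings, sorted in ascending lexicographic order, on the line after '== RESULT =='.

Regress step by step:
  through step 3 (drop(b5,rmB,left)): drop {ball_in(b5,rmB)}, keep {robot_in(rmB)}, require {carry(b5,left), robot_in(rmB)}
    → {carry(b5,left), robot_in(rmB)}
  through step 2 (go(rmC,rmB)): drop {robot_in(rmB)}, keep {carry(b5,left)}, require {robot_in(rmC)}
    → {carry(b5,left), robot_in(rmC)}
  through step 1 (go(rmB,rmC)): drop {robot_in(rmC)}, keep {carry(b5,left)}, require {robot_in(rmB)}
    → {carry(b5,left), robot_in(rmB)}

== RESULT ==
["carry(b5,left)", "robot_in(rmB)"]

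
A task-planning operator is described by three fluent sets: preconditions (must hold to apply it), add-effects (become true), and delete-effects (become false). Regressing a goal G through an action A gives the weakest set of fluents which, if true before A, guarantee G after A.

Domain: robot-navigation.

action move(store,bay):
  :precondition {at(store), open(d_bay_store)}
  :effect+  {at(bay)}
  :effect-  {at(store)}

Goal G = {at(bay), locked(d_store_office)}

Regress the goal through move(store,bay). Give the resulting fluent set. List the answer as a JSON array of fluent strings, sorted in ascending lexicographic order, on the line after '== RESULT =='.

Regress:
  G ∩ del = {}  (empty — regression defined)
  G \ add = {at(bay), locked(d_store_office)} \ {at(bay)} = {locked(d_store_office)}
  ∪ pre   = {locked(d_store_office)} ∪ {at(store), open(d_bay_store)}
          = {at(store), locked(d_store_office), open(d_bay_store)}

== RESULT ==
["at(store)", "locked(d_store_office)", "open(d_bay_store)"]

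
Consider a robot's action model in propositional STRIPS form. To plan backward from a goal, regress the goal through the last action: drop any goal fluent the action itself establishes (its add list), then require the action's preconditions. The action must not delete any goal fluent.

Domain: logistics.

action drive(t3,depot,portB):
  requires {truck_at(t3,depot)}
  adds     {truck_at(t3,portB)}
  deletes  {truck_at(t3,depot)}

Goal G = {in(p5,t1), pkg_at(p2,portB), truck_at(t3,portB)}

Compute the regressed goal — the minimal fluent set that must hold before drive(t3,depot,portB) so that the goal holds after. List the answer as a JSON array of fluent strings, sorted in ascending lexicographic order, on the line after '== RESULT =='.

Compute (G \ add) ∪ pre:
  G ∩ del = {}  (empty — regression defined)
  G \ add = {in(p5,t1), pkg_at(p2,portB), truck_at(t3,portB)} \ {truck_at(t3,portB)} = {in(p5,t1), pkg_at(p2,portB)}
  ∪ pre   = {in(p5,t1), pkg_at(p2,portB)} ∪ {truck_at(t3,depot)}
          = {in(p5,t1), pkg_at(p2,portB), truck_at(t3,depot)}

== RESULT ==
["in(p5,t1)", "pkg_at(p2,portB)", "truck_at(t3,depot)"]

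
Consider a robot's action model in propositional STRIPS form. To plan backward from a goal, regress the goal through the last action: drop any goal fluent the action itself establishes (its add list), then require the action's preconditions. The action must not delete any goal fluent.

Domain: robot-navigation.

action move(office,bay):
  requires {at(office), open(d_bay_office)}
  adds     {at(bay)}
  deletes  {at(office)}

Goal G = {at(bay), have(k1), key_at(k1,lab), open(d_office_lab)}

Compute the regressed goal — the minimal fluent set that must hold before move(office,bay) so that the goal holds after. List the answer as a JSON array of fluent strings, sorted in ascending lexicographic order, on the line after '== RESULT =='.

Regress:
  G ∩ del = {}  (empty — regression defined)
  G \ add = {at(bay), have(k1), key_at(k1,lab), open(d_office_lab)} \ {at(bay)} = {have(k1), key_at(k1,lab), open(d_office_lab)}
  ∪ pre   = {have(k1), key_at(k1,lab), open(d_office_lab)} ∪ {at(office), open(d_bay_office)}
          = {at(office), have(k1), key_at(k1,lab), open(d_bay_office), open(d_office_lab)}

== RESULT ==
["at(office)", "have(k1)", "key_at(k1,lab)", "open(d_bay_office)", "open(d_office_lab)"]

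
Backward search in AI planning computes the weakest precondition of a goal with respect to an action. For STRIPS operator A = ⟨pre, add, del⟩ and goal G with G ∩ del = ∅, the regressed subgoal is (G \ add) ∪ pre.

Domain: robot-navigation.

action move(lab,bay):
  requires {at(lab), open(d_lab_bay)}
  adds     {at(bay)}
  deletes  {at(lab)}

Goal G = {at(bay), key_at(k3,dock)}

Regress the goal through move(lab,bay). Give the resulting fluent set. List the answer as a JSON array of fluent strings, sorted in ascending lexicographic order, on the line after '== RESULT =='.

Compute (G \ add) ∪ pre:
  G ∩ del = {}  (empty — regression defined)
  G \ add = {at(bay), key_at(k3,dock)} \ {at(bay)} = {key_at(k3,dock)}
  ∪ pre   = {key_at(k3,dock)} ∪ {at(lab), open(d_lab_bay)}
          = {at(lab), key_at(k3,dock), open(d_lab_bay)}

== RESULT ==
["at(lab)", "key_at(k3,dock)", "open(d_lab_bay)"]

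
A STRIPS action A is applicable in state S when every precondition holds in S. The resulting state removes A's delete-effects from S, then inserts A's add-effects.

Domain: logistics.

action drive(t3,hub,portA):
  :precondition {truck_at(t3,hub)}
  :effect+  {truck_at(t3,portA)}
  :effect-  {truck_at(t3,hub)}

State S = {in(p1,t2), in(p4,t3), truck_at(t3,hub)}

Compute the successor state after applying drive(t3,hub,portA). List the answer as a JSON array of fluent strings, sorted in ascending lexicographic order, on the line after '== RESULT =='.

Progress:
  pre ⊆ S: {truck_at(t3,hub)} ⊆ S  — applicable
  S \ del = {in(p1,t2), in(p4,t3)}
  ∪ add   = {in(p1,t2), in(p4,t3), truck_at(t3,portA)}

== RESULT ==
["in(p1,t2)", "in(p4,t3)", "truck_at(t3,portA)"]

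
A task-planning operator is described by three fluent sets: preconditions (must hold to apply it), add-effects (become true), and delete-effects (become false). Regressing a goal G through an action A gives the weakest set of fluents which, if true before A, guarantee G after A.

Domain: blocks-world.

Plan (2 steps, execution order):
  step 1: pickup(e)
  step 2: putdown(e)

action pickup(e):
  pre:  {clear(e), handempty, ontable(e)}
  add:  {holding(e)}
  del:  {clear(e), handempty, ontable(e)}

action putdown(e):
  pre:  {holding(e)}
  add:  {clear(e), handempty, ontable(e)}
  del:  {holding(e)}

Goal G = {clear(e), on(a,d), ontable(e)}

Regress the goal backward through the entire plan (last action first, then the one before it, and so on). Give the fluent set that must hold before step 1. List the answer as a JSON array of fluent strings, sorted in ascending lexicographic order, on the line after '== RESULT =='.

Work backward from the goal:
  through step 2 (putdown(e)): drop {clear(e), ontable(e)}, keep {on(a,d)}, require {holding(e)}
    → {holding(e), on(a,d)}
  through step 1 (pickup(e)): drop {holding(e)}, keep {on(a,d)}, require {clear(e), handempty, ontable(e)}
    → {clear(e), handempty, on(a,d), ontable(e)}

== RESULT ==
["clear(e)", "handempty", "on(a,d)", "ontable(e)"]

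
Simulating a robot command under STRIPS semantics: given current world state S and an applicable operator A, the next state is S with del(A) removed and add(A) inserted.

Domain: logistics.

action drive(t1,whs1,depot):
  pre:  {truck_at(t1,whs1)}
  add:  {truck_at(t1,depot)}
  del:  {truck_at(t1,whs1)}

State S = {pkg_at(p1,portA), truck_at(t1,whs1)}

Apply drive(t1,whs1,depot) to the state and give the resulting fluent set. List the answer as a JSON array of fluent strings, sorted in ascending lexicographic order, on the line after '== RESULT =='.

Compute (S \ del) ∪ add:
  pre ⊆ S: {truck_at(t1,whs1)} ⊆ S  — applicable
  S \ del = {pkg_at(p1,portA)}
  ∪ add   = {pkg_at(p1,portA), truck_at(t1,depot)}

== RESULT ==
["pkg_at(p1,portA)", "truck_at(t1,depot)"]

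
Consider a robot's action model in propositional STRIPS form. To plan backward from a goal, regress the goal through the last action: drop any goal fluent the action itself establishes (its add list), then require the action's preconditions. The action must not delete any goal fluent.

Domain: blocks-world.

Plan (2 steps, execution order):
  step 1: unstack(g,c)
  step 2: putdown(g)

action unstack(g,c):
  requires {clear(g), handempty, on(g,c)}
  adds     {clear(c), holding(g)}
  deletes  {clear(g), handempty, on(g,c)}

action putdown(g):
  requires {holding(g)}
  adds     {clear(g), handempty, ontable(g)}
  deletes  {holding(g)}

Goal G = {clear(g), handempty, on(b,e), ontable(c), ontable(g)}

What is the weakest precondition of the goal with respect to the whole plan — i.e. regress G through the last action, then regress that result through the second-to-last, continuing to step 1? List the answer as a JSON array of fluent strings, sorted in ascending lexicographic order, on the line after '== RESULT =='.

Work backward from the goal:
  through step 2 (putdown(g)): drop {clear(g), handempty, ontable(g)}, keep {on(b,e), ontable(c)}, require {holding(g)}
    → {holding(g), on(b,e), ontable(c)}
  through step 1 (unstack(g,c)): drop {holding(g)}, keep {on(b,e), ontable(c)}, require {clear(g), handempty, on(g,c)}
    → {clear(g), handempty, on(b,e), on(g,c), ontable(c)}

== RESULT ==
["clear(g)", "handempty", "on(b,e)", "on(g,c)", "ontable(c)"]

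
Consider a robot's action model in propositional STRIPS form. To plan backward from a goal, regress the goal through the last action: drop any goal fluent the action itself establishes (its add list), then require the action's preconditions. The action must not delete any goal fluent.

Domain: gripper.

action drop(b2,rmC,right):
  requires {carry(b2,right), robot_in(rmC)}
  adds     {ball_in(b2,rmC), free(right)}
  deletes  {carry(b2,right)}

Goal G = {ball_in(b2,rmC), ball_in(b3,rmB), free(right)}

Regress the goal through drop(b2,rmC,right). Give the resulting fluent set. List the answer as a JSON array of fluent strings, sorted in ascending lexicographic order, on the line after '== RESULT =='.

Regress:
  G ∩ del = {}  (empty — regression defined)
  G \ add = {ball_in(b2,rmC), ball_in(b3,rmB), free(right)} \ {ball_in(b2,rmC), free(right)} = {ball_in(b3,rmB)}
  ∪ pre   = {ball_in(b3,rmB)} ∪ {carry(b2,right), robot_in(rmC)}
          = {ball_in(b3,rmB), carry(b2,right), robot_in(rmC)}

== RESULT ==
["ball_in(b3,rmB)", "carry(b2,right)", "robot_in(rmC)"]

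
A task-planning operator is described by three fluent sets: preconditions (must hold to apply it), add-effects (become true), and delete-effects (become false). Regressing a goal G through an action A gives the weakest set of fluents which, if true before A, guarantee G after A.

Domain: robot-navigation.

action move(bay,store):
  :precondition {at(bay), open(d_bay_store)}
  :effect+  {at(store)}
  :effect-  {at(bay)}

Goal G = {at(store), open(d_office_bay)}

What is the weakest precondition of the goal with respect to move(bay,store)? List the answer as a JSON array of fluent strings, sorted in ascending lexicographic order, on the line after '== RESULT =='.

Regress:
  G ∩ del = {}  (empty — regression defined)
  G \ add = {at(store), open(d_office_bay)} \ {at(store)} = {open(d_office_bay)}
  ∪ pre   = {open(d_office_bay)} ∪ {at(bay), open(d_bay_store)}
          = {at(bay), open(d_bay_store), open(d_office_bay)}

== RESULT ==
["at(bay)", "open(d_bay_store)", "open(d_office_bay)"]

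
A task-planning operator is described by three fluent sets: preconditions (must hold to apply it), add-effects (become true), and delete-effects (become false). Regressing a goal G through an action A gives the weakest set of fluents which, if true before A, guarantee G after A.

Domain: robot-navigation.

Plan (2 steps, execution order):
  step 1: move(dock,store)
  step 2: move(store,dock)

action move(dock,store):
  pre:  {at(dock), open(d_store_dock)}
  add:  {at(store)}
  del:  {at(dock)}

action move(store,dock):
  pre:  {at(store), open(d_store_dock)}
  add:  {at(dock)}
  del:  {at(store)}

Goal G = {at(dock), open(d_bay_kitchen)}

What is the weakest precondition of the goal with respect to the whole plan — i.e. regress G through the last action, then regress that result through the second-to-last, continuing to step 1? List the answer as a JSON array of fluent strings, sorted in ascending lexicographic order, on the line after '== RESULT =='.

Work backward from the goal:
  through step 2 (move(store,dock)): drop {at(dock)}, keep {open(d_bay_kitchen)}, require {at(store), open(d_store_dock)}
    → {at(store), open(d_bay_kitchen), open(d_store_dock)}
  through step 1 (move(dock,store)): drop {at(store)}, keep {open(d_bay_kitchen), open(d_store_dock)}, require {at(dock), open(d_store_dock)}
    → {at(dock), open(d_bay_kitchen), open(d_store_dock)}

== RESULT ==
["at(dock)", "open(d_bay_kitchen)", "open(d_store_dock)"]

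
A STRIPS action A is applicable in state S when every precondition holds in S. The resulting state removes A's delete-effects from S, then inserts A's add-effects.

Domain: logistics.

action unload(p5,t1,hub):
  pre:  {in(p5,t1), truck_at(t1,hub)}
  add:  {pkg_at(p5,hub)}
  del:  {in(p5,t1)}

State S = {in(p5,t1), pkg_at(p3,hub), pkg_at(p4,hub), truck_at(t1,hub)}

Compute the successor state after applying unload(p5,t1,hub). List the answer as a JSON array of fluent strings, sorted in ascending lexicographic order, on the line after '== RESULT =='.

Compute (S \ del) ∪ add:
  pre ⊆ S: {in(p5,t1), truck_at(t1,hub)} ⊆ S  — applicable
  S \ del = {pkg_at(p3,hub), pkg_at(p4,hub), truck_at(t1,hub)}
  ∪ add   = {pkg_at(p3,hub), pkg_at(p4,hub), pkg_at(p5,hub), truck_at(t1,hub)}

== RESULT ==
["pkg_at(p3,hub)", "pkg_at(p4,hub)", "pkg_at(p5,hub)", "truck_at(t1,hub)"]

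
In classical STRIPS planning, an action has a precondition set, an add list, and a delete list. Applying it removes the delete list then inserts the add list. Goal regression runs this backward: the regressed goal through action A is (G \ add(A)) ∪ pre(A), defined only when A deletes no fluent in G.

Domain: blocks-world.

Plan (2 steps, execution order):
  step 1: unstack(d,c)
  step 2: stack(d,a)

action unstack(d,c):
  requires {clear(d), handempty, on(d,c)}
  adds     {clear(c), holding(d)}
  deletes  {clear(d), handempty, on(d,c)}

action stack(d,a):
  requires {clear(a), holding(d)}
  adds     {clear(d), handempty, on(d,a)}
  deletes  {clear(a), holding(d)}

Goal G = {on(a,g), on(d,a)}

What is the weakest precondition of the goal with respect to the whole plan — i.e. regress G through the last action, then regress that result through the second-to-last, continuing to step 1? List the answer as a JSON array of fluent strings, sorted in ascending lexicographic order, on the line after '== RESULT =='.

Work backward from the goal:
  through step 2 (stack(d,a)): drop {on(d,a)}, keep {on(a,g)}, require {clear(a), holding(d)}
    → {clear(a), holding(d), on(a,g)}
  through step 1 (unstack(d,c)): drop {holding(d)}, keep {clear(a), on(a,g)}, require {clear(d), handempty, on(d,c)}
    → {clear(a), clear(d), handempty, on(a,g), on(d,c)}

== RESULT ==
["clear(a)", "clear(d)", "handempty", "on(a,g)", "on(d,c)"]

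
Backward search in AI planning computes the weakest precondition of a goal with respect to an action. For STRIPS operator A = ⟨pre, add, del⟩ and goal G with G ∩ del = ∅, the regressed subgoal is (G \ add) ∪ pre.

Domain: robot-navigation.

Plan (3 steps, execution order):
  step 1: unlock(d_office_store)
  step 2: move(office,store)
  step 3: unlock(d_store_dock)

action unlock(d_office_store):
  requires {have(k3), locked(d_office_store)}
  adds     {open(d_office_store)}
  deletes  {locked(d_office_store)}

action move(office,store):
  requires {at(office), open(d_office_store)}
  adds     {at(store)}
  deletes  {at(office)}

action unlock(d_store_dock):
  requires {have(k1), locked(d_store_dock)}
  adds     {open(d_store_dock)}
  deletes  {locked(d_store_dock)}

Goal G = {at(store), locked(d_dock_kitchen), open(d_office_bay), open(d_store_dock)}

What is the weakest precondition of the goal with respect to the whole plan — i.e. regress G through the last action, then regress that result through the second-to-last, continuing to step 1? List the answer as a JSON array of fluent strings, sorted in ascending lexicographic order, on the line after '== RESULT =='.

Work backward from the goal:
  through step 3 (unlock(d_store_dock)): drop {open(d_store_dock)}, keep {at(store), locked(d_dock_kitchen), open(d_office_bay)}, require {have(k1), locked(d_store_dock)}
    → {at(store), have(k1), locked(d_dock_kitchen), locked(d_store_dock), open(d_office_bay)}
  through step 2 (move(office,store)): drop {at(store)}, keep {have(k1), locked(d_dock_kitchen), locked(d_store_dock), open(d_office_bay)}, require {at(office), open(d_office_store)}
    → {at(office), have(k1), locked(d_dock_kitchen), locked(d_store_dock), open(d_office_bay), open(d_office_store)}
  through step 1 (unlock(d_office_store)): drop {open(d_office_store)}, keep {at(office), have(k1), locked(d_dock_kitchen), locked(d_store_dock), open(d_office_bay)}, require {have(k3), locked(d_office_store)}
    → {at(office), have(k1), have(k3), locked(d_dock_kitchen), locked(d_office_store), locked(d_store_dock), open(d_office_bay)}

== RESULT ==
["at(office)", "have(k1)", "have(k3)", "locked(d_dock_kitchen)", "locked(d_office_store)", "locked(d_store_dock)", "open(d_office_bay)"]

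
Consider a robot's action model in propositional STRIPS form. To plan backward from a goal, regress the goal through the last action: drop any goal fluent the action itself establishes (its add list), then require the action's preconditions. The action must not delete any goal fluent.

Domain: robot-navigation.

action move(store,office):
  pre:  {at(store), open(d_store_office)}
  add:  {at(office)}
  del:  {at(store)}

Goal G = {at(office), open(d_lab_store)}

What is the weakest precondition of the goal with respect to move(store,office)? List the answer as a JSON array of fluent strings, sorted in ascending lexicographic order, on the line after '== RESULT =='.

Compute (G \ add) ∪ pre:
  G ∩ del = {}  (empty — regression defined)
  G \ add = {at(office), open(d_lab_store)} \ {at(office)} = {open(d_lab_store)}
  ∪ pre   = {open(d_lab_store)} ∪ {at(store), open(d_store_office)}
          = {at(store), open(d_lab_store), open(d_store_office)}

== RESULT ==
["at(store)", "open(d_lab_store)", "open(d_store_office)"]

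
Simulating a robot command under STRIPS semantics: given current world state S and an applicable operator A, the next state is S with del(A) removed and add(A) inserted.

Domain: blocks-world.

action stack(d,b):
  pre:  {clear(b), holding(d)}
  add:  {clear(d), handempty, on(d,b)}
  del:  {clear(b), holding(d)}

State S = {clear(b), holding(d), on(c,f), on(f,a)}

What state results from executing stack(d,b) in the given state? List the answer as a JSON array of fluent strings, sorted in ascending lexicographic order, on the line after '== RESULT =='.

Progress:
  pre ⊆ S: {clear(b), holding(d)} ⊆ S  — applicable
  S \ del = {on(c,f), on(f,a)}
  ∪ add   = {clear(d), handempty, on(c,f), on(d,b), on(f,a)}

== RESULT ==
["clear(d)", "handempty", "on(c,f)", "on(d,b)", "on(f,a)"]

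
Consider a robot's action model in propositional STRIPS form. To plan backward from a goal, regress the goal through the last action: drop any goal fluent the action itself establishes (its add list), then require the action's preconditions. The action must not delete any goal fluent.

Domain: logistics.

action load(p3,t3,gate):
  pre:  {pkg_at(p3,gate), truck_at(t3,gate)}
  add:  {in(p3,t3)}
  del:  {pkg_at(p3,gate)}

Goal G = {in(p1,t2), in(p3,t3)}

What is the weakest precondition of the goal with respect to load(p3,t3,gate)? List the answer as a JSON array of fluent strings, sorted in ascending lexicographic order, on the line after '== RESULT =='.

Regress:
  G ∩ del = {}  (empty — regression defined)
  G \ add = {in(p1,t2), in(p3,t3)} \ {in(p3,t3)} = {in(p1,t2)}
  ∪ pre   = {in(p1,t2)} ∪ {pkg_at(p3,gate), truck_at(t3,gate)}
          = {in(p1,t2), pkg_at(p3,gate), truck_at(t3,gate)}

== RESULT ==
["in(p1,t2)", "pkg_at(p3,gate)", "truck_at(t3,gate)"]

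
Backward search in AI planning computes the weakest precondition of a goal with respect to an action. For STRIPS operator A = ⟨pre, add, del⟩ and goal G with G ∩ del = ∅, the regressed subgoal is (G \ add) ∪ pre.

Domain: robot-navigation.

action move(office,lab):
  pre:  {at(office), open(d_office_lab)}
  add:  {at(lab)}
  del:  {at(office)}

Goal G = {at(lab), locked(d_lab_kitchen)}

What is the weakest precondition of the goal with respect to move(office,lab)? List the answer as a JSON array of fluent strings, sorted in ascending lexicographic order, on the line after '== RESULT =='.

Regress:
  G ∩ del = {}  (empty — regression defined)
  G \ add = {at(lab), locked(d_lab_kitchen)} \ {at(lab)} = {locked(d_lab_kitchen)}
  ∪ pre   = {locked(d_lab_kitchen)} ∪ {at(office), open(d_office_lab)}
          = {at(office), locked(d_lab_kitchen), open(d_office_lab)}

== RESULT ==
["at(office)", "locked(d_lab_kitchen)", "open(d_office_lab)"]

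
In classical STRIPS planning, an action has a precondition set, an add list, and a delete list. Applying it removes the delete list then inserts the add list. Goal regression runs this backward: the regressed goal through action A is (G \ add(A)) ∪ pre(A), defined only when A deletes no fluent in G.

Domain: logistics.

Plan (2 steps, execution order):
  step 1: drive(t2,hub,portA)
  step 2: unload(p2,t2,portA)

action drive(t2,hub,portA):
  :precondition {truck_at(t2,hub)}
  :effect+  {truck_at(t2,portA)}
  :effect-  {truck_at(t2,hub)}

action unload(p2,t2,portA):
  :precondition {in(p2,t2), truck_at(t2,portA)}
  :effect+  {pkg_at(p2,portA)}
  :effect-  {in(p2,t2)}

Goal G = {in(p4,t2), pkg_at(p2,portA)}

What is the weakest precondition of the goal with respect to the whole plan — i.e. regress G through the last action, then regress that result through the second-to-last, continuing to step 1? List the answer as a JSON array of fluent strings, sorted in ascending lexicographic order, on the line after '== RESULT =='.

Regress step by step:
  through step 2 (unload(p2,t2,portA)): drop {pkg_at(p2,portA)}, keep {in(p4,t2)}, require {in(p2,t2), truck_at(t2,portA)}
    → {in(p2,t2), in(p4,t2), truck_at(t2,portA)}
  through step 1 (drive(t2,hub,portA)): drop {truck_at(t2,portA)}, keep {in(p2,t2), in(p4,t2)}, require {truck_at(t2,hub)}
    → {in(p2,t2), in(p4,t2), truck_at(t2,hub)}

== RESULT ==
["in(p2,t2)", "in(p4,t2)", "truck_at(t2,hub)"]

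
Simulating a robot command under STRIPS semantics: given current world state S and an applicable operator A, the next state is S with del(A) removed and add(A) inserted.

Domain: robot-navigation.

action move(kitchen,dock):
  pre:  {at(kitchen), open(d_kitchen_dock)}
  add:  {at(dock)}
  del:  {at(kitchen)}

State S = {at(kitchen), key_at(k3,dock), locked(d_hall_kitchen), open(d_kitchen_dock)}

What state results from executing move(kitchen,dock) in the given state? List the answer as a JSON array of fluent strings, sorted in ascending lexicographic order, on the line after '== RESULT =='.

Progress:
  pre ⊆ S: {at(kitchen), open(d_kitchen_dock)} ⊆ S  — applicable
  S \ del = {key_at(k3,dock), locked(d_hall_kitchen), open(d_kitchen_dock)}
  ∪ add   = {at(dock), key_at(k3,dock), locked(d_hall_kitchen), open(d_kitchen_dock)}

== RESULT ==
["at(dock)", "key_at(k3,dock)", "locked(d_hall_kitchen)", "open(d_kitchen_dock)"]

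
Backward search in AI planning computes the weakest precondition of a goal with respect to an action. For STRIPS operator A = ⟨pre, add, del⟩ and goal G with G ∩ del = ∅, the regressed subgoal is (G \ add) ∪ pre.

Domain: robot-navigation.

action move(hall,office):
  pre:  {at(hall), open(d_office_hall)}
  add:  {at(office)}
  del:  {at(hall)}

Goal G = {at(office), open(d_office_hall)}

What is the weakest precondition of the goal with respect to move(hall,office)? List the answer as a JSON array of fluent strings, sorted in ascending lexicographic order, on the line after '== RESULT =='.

Compute (G \ add) ∪ pre:
  G ∩ del = {}  (empty — regression defined)
  G \ add = {at(office), open(d_office_hall)} \ {at(office)} = {open(d_office_hall)}
  ∪ pre   = {open(d_office_hall)} ∪ {at(hall), open(d_office_hall)}
          = {at(hall), open(d_office_hall)}

== RESULT ==
["at(hall)", "open(d_office_hall)"]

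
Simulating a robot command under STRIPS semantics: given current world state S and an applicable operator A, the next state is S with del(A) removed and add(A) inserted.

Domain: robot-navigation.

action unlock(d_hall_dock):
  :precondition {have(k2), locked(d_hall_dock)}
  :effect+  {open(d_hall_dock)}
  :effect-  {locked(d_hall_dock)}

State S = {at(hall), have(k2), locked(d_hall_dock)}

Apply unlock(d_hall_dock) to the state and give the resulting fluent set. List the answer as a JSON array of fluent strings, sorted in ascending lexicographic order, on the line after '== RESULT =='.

Compute (S \ del) ∪ add:
  pre ⊆ S: {have(k2), locked(d_hall_dock)} ⊆ S  — applicable
  S \ del = {at(hall), have(k2)}
  ∪ add   = {at(hall), have(k2), open(d_hall_dock)}

== RESULT ==
["at(hall)", "have(k2)", "open(d_hall_dock)"]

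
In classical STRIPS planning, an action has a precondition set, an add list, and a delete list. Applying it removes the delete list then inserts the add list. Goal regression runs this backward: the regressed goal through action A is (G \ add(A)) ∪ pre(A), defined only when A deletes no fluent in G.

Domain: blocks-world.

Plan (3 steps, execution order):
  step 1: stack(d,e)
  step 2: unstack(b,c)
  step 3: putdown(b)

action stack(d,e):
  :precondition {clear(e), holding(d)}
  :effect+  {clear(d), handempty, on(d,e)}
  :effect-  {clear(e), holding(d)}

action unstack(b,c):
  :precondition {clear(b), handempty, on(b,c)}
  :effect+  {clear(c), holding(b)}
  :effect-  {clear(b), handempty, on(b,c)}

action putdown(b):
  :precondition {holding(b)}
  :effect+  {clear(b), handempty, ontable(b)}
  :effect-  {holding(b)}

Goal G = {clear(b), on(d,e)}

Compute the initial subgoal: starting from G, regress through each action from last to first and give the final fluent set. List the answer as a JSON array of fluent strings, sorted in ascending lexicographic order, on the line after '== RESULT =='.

Regress step by step:
  through step 3 (putdown(b)): drop {clear(b)}, keep {on(d,e)}, require {holding(b)}
    → {holding(b), on(d,e)}
  through step 2 (unstack(b,c)): drop {holding(b)}, keep {on(d,e)}, require {clear(b), handempty, on(b,c)}
    → {clear(b), handempty, on(b,c), on(d,e)}
  through step 1 (stack(d,e)): drop {handempty, on(d,e)}, keep {clear(b), on(b,c)}, require {clear(e), holding(d)}
    → {clear(b), clear(e), holding(d), on(b,c)}

== RESULT ==
["clear(b)", "clear(e)", "holding(d)", "on(b,c)"]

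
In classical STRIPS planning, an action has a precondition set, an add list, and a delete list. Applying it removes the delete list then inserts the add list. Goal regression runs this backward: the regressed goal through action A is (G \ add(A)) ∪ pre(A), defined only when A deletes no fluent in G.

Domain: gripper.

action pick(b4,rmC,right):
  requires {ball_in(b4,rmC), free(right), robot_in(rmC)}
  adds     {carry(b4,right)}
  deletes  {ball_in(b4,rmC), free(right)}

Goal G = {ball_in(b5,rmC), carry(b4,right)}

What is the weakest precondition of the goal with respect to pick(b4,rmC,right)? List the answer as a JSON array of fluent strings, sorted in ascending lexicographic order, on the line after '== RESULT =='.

Regress:
  G ∩ del = {}  (empty — regression defined)
  G \ add = {ball_in(b5,rmC), carry(b4,right)} \ {carry(b4,right)} = {ball_in(b5,rmC)}
  ∪ pre   = {ball_in(b5,rmC)} ∪ {ball_in(b4,rmC), free(right), robot_in(rmC)}
          = {ball_in(b4,rmC), ball_in(b5,rmC), free(right), robot_in(rmC)}

== RESULT ==
["ball_in(b4,rmC)", "ball_in(b5,rmC)", "free(right)", "robot_in(rmC)"]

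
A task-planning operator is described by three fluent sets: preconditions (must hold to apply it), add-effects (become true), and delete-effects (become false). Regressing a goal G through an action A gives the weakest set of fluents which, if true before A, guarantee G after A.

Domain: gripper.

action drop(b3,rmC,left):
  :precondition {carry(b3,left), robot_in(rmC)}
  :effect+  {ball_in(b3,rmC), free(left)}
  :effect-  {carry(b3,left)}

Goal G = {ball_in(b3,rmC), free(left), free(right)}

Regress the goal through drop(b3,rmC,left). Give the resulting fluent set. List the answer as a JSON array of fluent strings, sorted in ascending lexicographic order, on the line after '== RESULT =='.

Compute (G \ add) ∪ pre:
  G ∩ del = {}  (empty — regression defined)
  G \ add = {ball_in(b3,rmC), free(left), free(right)} \ {ball_in(b3,rmC), free(left)} = {free(right)}
  ∪ pre   = {free(right)} ∪ {carry(b3,left), robot_in(rmC)}
          = {carry(b3,left), free(right), robot_in(rmC)}

== RESULT ==
["carry(b3,left)", "free(right)", "robot_in(rmC)"]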